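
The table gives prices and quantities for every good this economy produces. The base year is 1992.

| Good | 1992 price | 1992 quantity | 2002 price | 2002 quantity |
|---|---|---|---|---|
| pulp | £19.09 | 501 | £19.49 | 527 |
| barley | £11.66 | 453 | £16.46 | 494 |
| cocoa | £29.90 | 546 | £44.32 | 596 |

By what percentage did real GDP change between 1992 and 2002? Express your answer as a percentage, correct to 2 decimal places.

7.92%

Real GDP 1992 = Nominal GDP 1992 = 19.09·501 + 11.66·453 + 29.90·546 = 31171.47.
Real GDP 2002 (at 1992 prices) = 19.09·527 + 11.66·494 + 29.90·596 = 33640.87.
Real growth = 33640.87/31171.47 − 1 = 0.0792.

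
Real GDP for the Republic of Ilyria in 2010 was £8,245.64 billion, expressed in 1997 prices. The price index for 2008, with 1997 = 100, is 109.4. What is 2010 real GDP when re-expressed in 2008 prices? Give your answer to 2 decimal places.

Real GDP in 2008 prices = Real GDP in 1997 prices × (P_2008/P_1997) = 8245.64 × 1.094 = 9020.73.

£9,020.73 billion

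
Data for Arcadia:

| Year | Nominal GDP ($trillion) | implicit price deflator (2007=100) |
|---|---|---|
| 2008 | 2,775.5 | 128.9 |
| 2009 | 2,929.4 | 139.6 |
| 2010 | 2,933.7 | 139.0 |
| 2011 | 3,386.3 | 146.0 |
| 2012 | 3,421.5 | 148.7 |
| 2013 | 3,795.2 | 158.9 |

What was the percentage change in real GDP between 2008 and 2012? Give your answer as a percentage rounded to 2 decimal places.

Real GDP 2008 = 2775.5/1.289 = 2153.22.
Real GDP 2012 = 3421.5/1.487 = 2300.94.
Change = 2300.94/2153.22 − 1 = 0.0686.

6.86%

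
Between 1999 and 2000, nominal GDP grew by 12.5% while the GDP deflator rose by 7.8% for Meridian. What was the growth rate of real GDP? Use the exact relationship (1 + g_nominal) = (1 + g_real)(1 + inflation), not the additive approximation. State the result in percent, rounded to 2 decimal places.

4.36%

(1 + g_nom) = (1 + g_real)(1 + π), so g_real = 1.1250 / 1.0780 − 1 = 0.04360.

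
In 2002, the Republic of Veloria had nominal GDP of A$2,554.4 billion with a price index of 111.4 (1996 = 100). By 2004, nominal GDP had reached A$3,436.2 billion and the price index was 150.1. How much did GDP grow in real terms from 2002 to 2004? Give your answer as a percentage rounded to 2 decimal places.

-0.16%

Deflate each year: 2002 → 2554.4/1.114 = 2293.00; 2004 → 3436.2/1.501 = 2289.27.
So real GDP changed by 2289.27/2293.00 − 1 = -0.0016, i.e. -0.16%.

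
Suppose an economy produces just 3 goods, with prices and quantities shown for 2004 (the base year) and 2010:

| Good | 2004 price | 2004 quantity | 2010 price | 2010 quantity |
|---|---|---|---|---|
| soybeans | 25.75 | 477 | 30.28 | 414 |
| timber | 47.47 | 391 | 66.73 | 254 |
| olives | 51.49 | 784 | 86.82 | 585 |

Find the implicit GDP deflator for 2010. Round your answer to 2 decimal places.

151.92

Nominal GDP 2010 = 30.28·414 + 66.73·254 + 86.82·585 = 80275.04.
Real GDP 2010 (at 2004 prices) = 25.75·414 + 47.47·254 + 51.49·585 = 52839.53.
Deflator = Nominal/Real × 100 = 80275.04/52839.53 × 100 = 151.922.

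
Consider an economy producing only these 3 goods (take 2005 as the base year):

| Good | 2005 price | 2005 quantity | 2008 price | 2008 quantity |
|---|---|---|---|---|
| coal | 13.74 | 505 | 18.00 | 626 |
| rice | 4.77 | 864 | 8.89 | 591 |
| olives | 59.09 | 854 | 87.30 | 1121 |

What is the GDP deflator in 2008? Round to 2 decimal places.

147.29

Nominal GDP 2008 = 18.00·626 + 8.89·591 + 87.30·1121 = 114385.29.
Real GDP 2008 (at 2005 prices) = 13.74·626 + 4.77·591 + 59.09·1121 = 77660.20.
Deflator = Nominal/Real × 100 = 114385.29/77660.20 × 100 = 147.289.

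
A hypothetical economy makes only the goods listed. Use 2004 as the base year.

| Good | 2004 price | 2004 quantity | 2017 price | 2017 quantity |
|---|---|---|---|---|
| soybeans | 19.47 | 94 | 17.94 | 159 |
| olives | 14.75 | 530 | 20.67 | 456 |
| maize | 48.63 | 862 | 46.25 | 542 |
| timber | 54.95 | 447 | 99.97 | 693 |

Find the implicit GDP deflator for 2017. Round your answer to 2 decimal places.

Nominal GDP 2017 = 17.94·159 + 20.67·456 + 46.25·542 + 99.97·693 = 106624.69.
Real GDP 2017 (at 2004 prices) = 19.47·159 + 14.75·456 + 48.63·542 + 54.95·693 = 74259.54.
Deflator = Nominal/Real × 100 = 106624.69/74259.54 × 100 = 143.584.

143.58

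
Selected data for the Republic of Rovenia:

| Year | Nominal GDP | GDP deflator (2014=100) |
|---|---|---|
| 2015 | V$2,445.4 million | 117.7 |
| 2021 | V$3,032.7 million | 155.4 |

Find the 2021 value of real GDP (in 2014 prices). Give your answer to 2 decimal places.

Real GDP = Nominal / (GDP deflator/100) = 3032.7 / 1.554 = 1951.54.

V$1,951.54 million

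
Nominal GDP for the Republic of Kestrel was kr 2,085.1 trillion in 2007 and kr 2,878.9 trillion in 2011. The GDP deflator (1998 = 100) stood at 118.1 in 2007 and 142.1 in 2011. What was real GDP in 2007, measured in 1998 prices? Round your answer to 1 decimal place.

kr 1,765.5 trillion

Real GDP = Nominal / (GDP deflator/100) = 2085.1 / 1.181 = 1765.54.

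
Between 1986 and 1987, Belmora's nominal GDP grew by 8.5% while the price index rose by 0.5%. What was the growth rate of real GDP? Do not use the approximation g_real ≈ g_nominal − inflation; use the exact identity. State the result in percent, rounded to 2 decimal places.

7.96%

(1 + g_nom) = (1 + g_real)(1 + π), so g_real = 1.0850 / 1.0050 − 1 = 0.07960.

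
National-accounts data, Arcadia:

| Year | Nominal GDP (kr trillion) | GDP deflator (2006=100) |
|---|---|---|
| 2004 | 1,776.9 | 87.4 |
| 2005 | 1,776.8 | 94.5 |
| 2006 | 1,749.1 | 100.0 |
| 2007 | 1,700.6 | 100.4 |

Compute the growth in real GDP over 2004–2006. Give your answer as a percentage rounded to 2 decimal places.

-13.97%

Real GDP 2004 = 1776.9/0.874 = 2033.07.
Real GDP 2006 = 1749.1/1.000 = 1749.10.
Change = 1749.10/2033.07 − 1 = -0.1397.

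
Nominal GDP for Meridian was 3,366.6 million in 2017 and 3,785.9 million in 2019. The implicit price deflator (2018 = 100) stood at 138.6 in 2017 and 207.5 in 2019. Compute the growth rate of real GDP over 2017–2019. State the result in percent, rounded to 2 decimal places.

Deflate each year: 2017 → 3366.6/1.386 = 2429.00; 2019 → 3785.9/2.075 = 1824.53.
So real GDP changed by 1824.53/2429.00 − 1 = -0.2489, i.e. -24.89%.

-24.89%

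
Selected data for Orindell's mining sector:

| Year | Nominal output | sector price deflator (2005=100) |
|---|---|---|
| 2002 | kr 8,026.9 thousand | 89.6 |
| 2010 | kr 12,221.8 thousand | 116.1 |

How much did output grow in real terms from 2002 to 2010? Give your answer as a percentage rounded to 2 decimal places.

17.51%

Real output 2002 = 8026.9 / 0.896 = 8958.59.
Real output 2010 = 12221.8 / 1.161 = 10526.96.
Real growth = 10526.96 / 8958.59 − 1 = 0.1751.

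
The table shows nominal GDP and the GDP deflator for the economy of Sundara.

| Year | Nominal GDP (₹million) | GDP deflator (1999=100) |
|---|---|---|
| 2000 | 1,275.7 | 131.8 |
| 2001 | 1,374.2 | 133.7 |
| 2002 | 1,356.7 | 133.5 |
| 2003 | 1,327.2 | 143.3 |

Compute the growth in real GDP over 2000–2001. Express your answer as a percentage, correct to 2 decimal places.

6.19%

Real GDP 2000 = 1275.7/1.318 = 967.91.
Real GDP 2001 = 1374.2/1.337 = 1027.82.
Change = 1027.82/967.91 − 1 = 0.0619.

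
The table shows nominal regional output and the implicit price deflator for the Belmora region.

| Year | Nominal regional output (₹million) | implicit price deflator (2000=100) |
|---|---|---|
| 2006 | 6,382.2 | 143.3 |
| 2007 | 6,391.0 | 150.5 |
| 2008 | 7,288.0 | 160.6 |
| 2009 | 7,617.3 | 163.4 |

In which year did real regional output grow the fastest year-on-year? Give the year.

2008

2007: real = 6391.0/1.505 = 4246.51; growth vs 2006 (4453.73) = -4.65%.
2008: real = 7288.0/1.606 = 4537.98; growth vs 2007 (4246.51) = 6.86%.
2009: real = 7617.3/1.634 = 4661.75; growth vs 2008 (4537.98) = 2.73%.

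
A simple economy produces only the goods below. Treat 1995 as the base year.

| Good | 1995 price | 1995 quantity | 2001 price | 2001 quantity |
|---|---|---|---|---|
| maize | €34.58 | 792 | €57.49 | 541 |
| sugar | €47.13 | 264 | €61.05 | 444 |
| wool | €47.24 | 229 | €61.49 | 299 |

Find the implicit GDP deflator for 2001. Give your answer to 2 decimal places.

142.48

Nominal GDP 2001 = 57.49·541 + 61.05·444 + 61.49·299 = 76593.80.
Real GDP 2001 (at 1995 prices) = 34.58·541 + 47.13·444 + 47.24·299 = 53758.26.
Deflator = Nominal/Real × 100 = 76593.80/53758.26 × 100 = 142.478.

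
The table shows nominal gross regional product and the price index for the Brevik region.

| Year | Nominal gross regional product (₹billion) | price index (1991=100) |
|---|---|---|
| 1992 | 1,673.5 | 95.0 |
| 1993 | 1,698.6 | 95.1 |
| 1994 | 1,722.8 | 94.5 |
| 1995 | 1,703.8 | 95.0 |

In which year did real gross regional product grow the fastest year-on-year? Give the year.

1993: real = 1698.6/0.951 = 1786.12; growth vs 1992 (1761.58) = 1.39%.
1994: real = 1722.8/0.945 = 1823.07; growth vs 1993 (1786.12) = 2.07%.
1995: real = 1703.8/0.950 = 1793.47; growth vs 1994 (1823.07) = -1.62%.

1994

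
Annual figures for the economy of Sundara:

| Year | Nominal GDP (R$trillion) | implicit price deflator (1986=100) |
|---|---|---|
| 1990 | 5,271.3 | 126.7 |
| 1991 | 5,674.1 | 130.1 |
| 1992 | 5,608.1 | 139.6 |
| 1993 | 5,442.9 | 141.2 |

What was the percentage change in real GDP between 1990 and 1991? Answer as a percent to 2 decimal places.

Real GDP 1990 = 5271.3/1.267 = 4160.46.
Real GDP 1991 = 5674.1/1.301 = 4361.34.
Change = 4361.34/4160.46 − 1 = 0.0483.

4.83%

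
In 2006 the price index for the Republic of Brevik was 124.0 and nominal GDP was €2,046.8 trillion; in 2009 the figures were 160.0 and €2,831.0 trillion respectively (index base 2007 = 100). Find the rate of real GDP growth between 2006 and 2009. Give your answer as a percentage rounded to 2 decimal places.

7.19%

Deflate each year: 2006 → 2046.8/1.240 = 1650.65; 2009 → 2831.0/1.600 = 1769.38.
So real GDP changed by 1769.38/1650.65 − 1 = 0.0719, i.e. 7.19%.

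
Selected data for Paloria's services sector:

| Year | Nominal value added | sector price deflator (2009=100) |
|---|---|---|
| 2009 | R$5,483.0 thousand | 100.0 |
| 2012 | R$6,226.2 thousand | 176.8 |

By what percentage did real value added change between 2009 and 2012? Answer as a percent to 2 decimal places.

-35.77%

Real value added 2009 = 5483.0 / 1.000 = 5483.00.
Real value added 2012 = 6226.2 / 1.768 = 3521.61.
Real growth = 3521.61 / 5483.00 − 1 = -0.3577.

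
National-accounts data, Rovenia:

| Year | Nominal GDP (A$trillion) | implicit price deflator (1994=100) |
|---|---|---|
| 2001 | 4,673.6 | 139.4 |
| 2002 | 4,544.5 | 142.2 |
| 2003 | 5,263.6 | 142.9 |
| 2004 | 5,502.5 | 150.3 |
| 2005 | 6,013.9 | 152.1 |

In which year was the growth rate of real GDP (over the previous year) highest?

2002: real = 4544.5/1.422 = 3195.85; growth vs 2001 (3352.65) = -4.68%.
2003: real = 5263.6/1.429 = 3683.41; growth vs 2002 (3195.85) = 15.26%.
2004: real = 5502.5/1.503 = 3661.01; growth vs 2003 (3683.41) = -0.61%.
2005: real = 6013.9/1.521 = 3953.91; growth vs 2004 (3661.01) = 8.00%.

2003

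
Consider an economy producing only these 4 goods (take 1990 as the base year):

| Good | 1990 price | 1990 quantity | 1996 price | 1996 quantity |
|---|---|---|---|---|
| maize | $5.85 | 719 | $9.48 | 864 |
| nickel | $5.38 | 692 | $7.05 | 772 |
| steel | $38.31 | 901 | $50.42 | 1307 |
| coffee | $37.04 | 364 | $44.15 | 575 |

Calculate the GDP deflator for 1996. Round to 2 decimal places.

Nominal GDP 1996 = 9.48·864 + 7.05·772 + 50.42·1307 + 44.15·575 = 104918.51.
Real GDP 1996 (at 1990 prices) = 5.85·864 + 5.38·772 + 38.31·1307 + 37.04·575 = 80576.93.
Deflator = Nominal/Real × 100 = 104918.51/80576.93 × 100 = 130.209.

130.21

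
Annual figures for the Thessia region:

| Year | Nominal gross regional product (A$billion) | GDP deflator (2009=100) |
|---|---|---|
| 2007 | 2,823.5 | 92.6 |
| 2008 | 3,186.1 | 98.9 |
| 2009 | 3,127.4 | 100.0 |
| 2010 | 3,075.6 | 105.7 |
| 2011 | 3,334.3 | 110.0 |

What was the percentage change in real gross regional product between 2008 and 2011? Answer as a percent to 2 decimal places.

-5.91%

Real gross regional product 2008 = 3186.1/0.989 = 3221.54.
Real gross regional product 2011 = 3334.3/1.100 = 3031.18.
Change = 3031.18/3221.54 − 1 = -0.0591.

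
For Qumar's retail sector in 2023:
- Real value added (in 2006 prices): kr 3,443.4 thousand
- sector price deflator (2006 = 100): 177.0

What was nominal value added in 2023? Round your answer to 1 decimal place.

Nominal value added = Real × (sector price deflator/100) = 3443.4 × 1.770 = 6094.82.

kr 6,094.8 thousand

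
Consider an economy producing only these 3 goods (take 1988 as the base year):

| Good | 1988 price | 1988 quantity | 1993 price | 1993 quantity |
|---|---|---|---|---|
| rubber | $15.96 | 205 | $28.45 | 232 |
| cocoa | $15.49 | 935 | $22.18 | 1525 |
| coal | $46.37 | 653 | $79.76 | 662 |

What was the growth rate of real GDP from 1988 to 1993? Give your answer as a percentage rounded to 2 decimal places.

20.79%

Real GDP 1988 = Nominal GDP 1988 = 15.96·205 + 15.49·935 + 46.37·653 = 48034.56.
Real GDP 1993 (at 1988 prices) = 15.96·232 + 15.49·1525 + 46.37·662 = 58021.91.
Real growth = 58021.91/48034.56 − 1 = 0.2079.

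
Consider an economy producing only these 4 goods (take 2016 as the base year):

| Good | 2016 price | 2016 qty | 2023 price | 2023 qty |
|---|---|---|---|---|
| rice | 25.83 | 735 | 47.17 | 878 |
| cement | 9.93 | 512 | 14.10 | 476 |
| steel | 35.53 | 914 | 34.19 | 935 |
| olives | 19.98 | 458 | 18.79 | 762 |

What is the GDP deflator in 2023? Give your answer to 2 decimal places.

Nominal GDP 2023 = 47.17·878 + 14.10·476 + 34.19·935 + 18.79·762 = 94412.49.
Real GDP 2023 (at 2016 prices) = 25.83·878 + 9.93·476 + 35.53·935 + 19.98·762 = 75850.73.
Deflator = Nominal/Real × 100 = 94412.49/75850.73 × 100 = 124.471.

124.47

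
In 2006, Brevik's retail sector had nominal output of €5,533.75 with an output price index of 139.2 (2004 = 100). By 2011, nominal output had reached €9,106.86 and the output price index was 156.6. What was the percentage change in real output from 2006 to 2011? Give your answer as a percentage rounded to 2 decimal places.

Deflate each year: 2006 → 5533.75/1.392 = 3975.40; 2011 → 9106.86/1.566 = 5815.36.
So real output changed by 5815.36/3975.40 − 1 = 0.4628, i.e. 46.28%.

46.28%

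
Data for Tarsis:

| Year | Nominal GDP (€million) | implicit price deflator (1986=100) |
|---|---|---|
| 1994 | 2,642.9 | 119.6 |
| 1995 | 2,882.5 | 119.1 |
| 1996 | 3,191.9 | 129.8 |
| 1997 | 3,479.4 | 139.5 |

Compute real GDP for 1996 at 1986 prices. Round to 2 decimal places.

Real GDP 1996 = 3191.9 / 1.298 = 2459.09.

€2,459.09 million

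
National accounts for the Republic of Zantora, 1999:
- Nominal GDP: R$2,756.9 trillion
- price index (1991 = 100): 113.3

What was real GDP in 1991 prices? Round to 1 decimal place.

R$2,433.3 trillion

Real GDP = Nominal / (price index/100) = 2756.9 / 1.133 = 2433.27.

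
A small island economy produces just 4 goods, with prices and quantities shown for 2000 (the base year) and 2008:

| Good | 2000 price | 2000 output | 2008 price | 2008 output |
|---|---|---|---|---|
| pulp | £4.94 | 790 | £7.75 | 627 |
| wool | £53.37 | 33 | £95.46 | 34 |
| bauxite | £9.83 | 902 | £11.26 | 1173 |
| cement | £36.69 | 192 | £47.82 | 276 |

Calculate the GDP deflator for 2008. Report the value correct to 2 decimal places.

Nominal GDP 2008 = 7.75·627 + 95.46·34 + 11.26·1173 + 47.82·276 = 34511.19.
Real GDP 2008 (at 2000 prices) = 4.94·627 + 53.37·34 + 9.83·1173 + 36.69·276 = 26568.99.
Deflator = Nominal/Real × 100 = 34511.19/26568.99 × 100 = 129.893.

129.89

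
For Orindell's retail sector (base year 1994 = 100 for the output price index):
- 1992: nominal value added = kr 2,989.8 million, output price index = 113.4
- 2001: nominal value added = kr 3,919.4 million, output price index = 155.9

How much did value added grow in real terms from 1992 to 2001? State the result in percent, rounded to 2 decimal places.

Real value added 1992 = 2989.8 / 1.134 = 2636.51.
Real value added 2001 = 3919.4 / 1.559 = 2514.05.
Real growth = 2514.05 / 2636.51 − 1 = -0.0464.

-4.64%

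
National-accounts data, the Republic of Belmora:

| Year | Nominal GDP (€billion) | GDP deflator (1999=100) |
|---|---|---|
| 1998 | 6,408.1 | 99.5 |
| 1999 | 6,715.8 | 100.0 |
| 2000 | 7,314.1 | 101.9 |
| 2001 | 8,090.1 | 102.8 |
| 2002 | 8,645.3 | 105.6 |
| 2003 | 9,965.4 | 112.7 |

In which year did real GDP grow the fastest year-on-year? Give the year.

2001

1999: real = 6715.8/1.000 = 6715.80; growth vs 1998 (6440.30) = 4.28%.
2000: real = 7314.1/1.019 = 7177.72; growth vs 1999 (6715.80) = 6.88%.
2001: real = 8090.1/1.028 = 7869.75; growth vs 2000 (7177.72) = 9.64%.
2002: real = 8645.3/1.056 = 8186.84; growth vs 2001 (7869.75) = 4.03%.
2003: real = 9965.4/1.127 = 8842.41; growth vs 2002 (8186.84) = 8.01%.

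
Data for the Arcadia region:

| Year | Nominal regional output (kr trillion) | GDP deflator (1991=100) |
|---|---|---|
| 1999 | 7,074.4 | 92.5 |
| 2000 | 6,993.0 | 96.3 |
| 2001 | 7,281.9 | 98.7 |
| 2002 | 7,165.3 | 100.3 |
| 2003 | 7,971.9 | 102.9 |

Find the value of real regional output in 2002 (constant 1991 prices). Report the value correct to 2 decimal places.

Real regional output 2002 = 7165.3 / 1.003 = 7143.87.

kr 7,143.87 trillion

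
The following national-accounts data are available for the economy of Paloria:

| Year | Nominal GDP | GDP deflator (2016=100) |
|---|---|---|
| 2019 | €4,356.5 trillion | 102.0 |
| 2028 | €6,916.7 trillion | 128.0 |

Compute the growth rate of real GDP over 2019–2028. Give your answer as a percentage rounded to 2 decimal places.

Deflate each year: 2019 → 4356.5/1.020 = 4271.08; 2028 → 6916.7/1.280 = 5403.67.
So real GDP changed by 5403.67/4271.08 − 1 = 0.2652, i.e. 26.52%.

26.52%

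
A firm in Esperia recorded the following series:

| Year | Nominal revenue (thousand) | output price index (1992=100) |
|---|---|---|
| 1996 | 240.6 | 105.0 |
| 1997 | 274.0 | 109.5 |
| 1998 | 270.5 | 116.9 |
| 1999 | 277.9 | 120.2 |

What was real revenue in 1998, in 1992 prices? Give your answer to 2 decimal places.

Real revenue 1998 = 270.5 / 1.169 = 231.39.

231.39 thousand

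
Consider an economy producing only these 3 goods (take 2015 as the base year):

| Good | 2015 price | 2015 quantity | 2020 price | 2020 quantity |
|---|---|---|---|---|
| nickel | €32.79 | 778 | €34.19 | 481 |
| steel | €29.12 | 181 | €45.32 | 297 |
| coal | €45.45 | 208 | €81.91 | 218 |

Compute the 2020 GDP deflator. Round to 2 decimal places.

139.13

Nominal GDP 2020 = 34.19·481 + 45.32·297 + 81.91·218 = 47761.81.
Real GDP 2020 (at 2015 prices) = 32.79·481 + 29.12·297 + 45.45·218 = 34328.73.
Deflator = Nominal/Real × 100 = 47761.81/34328.73 × 100 = 139.131.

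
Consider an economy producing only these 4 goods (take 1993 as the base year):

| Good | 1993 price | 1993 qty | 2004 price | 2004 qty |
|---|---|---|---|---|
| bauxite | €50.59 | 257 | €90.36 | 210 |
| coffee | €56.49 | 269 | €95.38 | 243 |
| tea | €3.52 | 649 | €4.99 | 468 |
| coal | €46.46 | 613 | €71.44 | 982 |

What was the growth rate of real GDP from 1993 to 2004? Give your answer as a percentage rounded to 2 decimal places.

21.47%

Real GDP 1993 = Nominal GDP 1993 = 50.59·257 + 56.49·269 + 3.52·649 + 46.46·613 = 58961.90.
Real GDP 2004 (at 1993 prices) = 50.59·210 + 56.49·243 + 3.52·468 + 46.46·982 = 71622.05.
Real growth = 71622.05/58961.90 − 1 = 0.2147.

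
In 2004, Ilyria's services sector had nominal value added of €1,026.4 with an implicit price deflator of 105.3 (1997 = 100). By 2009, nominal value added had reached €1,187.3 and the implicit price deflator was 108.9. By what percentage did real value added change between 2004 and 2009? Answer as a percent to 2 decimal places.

11.85%

Real value added 2004 = 1026.4 / 1.053 = 974.74.
Real value added 2009 = 1187.3 / 1.089 = 1090.27.
Real growth = 1090.27 / 974.74 − 1 = 0.1185.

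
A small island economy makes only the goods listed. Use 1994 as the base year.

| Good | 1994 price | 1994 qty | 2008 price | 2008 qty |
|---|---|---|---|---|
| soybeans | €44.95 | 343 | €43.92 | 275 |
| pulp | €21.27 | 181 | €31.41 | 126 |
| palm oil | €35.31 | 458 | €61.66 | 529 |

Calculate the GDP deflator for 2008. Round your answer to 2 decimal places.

144.29

Nominal GDP 2008 = 43.92·275 + 31.41·126 + 61.66·529 = 48653.80.
Real GDP 2008 (at 1994 prices) = 44.95·275 + 21.27·126 + 35.31·529 = 33720.26.
Deflator = Nominal/Real × 100 = 48653.80/33720.26 × 100 = 144.287.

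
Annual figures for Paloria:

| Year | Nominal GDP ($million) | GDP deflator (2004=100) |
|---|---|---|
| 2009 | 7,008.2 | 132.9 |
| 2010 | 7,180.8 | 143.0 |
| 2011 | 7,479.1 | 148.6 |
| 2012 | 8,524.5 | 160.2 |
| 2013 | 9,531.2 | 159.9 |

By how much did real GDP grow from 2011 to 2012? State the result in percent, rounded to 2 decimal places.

Real GDP 2011 = 7479.1/1.486 = 5033.04.
Real GDP 2012 = 8524.5/1.602 = 5321.16.
Change = 5321.16/5033.04 − 1 = 0.0572.

5.72%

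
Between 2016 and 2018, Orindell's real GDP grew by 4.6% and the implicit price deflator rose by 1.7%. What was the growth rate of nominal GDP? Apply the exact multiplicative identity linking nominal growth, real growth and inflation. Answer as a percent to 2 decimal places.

(1 + g_nom) = (1 + g_real)(1 + π) = 1.0460 × 1.0170 = 1.06378.

6.38%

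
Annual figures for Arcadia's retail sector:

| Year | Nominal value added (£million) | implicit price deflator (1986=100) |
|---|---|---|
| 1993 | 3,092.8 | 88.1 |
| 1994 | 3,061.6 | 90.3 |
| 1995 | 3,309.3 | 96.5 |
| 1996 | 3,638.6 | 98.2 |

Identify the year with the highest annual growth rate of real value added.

1994: real = 3061.6/0.903 = 3390.48; growth vs 1993 (3510.56) = -3.42%.
1995: real = 3309.3/0.965 = 3429.33; growth vs 1994 (3390.48) = 1.15%.
1996: real = 3638.6/0.982 = 3705.30; growth vs 1995 (3429.33) = 8.05%.

1996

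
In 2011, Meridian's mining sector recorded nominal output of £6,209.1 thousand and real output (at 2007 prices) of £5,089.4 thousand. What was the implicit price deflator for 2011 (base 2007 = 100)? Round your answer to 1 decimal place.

122.0

implicit price deflator = (Nominal / Real) × 100 = 6209.1 / 5089.4 × 100 = 122.00.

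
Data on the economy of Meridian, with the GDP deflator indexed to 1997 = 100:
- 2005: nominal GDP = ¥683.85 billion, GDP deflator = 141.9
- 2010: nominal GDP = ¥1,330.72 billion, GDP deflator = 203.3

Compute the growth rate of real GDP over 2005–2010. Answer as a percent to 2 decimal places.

Real GDP 2005 = 683.85 / 1.419 = 481.92.
Real GDP 2010 = 1330.72 / 2.033 = 654.56.
Real growth = 654.56 / 481.92 − 1 = 0.3582.

35.82%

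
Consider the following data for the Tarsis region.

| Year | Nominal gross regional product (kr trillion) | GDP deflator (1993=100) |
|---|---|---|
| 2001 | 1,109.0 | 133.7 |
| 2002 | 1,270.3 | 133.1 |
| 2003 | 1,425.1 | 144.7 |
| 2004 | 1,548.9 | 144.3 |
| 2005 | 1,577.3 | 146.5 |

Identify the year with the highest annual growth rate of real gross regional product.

2002: real = 1270.3/1.331 = 954.40; growth vs 2001 (829.47) = 15.06%.
2003: real = 1425.1/1.447 = 984.87; growth vs 2002 (954.40) = 3.19%.
2004: real = 1548.9/1.443 = 1073.39; growth vs 2003 (984.87) = 8.99%.
2005: real = 1577.3/1.465 = 1076.66; growth vs 2004 (1073.39) = 0.30%.

2002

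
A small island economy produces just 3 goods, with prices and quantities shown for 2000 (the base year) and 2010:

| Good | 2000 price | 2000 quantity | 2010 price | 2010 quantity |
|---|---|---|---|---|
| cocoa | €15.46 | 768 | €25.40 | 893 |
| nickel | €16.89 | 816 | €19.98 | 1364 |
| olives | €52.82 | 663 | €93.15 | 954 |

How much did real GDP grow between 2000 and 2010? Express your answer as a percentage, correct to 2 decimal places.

43.77%

Real GDP 2000 = Nominal GDP 2000 = 15.46·768 + 16.89·816 + 52.82·663 = 60675.18.
Real GDP 2010 (at 2000 prices) = 15.46·893 + 16.89·1364 + 52.82·954 = 87234.02.
Real growth = 87234.02/60675.18 − 1 = 0.4377.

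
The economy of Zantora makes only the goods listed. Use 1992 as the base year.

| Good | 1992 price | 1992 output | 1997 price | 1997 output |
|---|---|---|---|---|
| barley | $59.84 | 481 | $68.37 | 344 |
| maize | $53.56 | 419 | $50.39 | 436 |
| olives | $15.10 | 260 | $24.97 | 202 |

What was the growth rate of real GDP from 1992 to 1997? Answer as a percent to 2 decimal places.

Real GDP 1992 = Nominal GDP 1992 = 59.84·481 + 53.56·419 + 15.10·260 = 55150.68.
Real GDP 1997 (at 1992 prices) = 59.84·344 + 53.56·436 + 15.10·202 = 46987.32.
Real growth = 46987.32/55150.68 − 1 = -0.1480.

-14.80%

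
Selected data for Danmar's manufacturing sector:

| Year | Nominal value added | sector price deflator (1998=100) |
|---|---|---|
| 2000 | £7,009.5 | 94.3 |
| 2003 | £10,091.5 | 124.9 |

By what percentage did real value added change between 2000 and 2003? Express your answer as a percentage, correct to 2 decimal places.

Real value added 2000 = 7009.5 / 0.943 = 7433.19.
Real value added 2003 = 10091.5 / 1.249 = 8079.66.
Real growth = 8079.66 / 7433.19 − 1 = 0.0870.

8.70%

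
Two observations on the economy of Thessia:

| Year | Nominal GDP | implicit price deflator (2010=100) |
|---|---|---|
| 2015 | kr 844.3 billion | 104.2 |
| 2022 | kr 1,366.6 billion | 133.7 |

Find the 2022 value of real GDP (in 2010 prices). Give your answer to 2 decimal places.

Real GDP = Nominal / (implicit price deflator/100) = 1366.6 / 1.337 = 1022.14.

kr 1,022.14 billion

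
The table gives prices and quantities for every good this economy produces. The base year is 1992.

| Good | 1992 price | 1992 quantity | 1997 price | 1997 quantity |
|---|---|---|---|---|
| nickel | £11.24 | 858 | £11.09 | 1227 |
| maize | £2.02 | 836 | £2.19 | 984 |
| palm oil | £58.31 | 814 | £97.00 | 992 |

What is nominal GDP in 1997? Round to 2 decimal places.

£111986.39

Nominal GDP 1997 = Σ (p_1997 × q_1997) = 11.09·1227 + 2.19·984 + 97.00·992 = 111986.39.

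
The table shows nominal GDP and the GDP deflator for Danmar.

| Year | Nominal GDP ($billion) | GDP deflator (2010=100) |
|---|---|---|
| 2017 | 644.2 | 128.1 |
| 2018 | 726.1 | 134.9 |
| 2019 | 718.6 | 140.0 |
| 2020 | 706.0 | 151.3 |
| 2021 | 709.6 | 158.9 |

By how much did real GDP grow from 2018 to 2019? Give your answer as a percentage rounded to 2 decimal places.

-4.64%

Real GDP 2018 = 726.1/1.349 = 538.25.
Real GDP 2019 = 718.6/1.400 = 513.29.
Change = 513.29/538.25 − 1 = -0.0464.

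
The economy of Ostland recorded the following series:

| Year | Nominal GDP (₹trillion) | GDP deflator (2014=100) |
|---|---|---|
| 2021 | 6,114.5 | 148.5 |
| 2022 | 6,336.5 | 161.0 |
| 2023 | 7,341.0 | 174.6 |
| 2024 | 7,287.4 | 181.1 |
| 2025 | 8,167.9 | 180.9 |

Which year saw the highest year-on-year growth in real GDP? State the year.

2025

2022: real = 6336.5/1.610 = 3935.71; growth vs 2021 (4117.51) = -4.42%.
2023: real = 7341.0/1.746 = 4204.47; growth vs 2022 (3935.71) = 6.83%.
2024: real = 7287.4/1.811 = 4023.96; growth vs 2023 (4204.47) = -4.29%.
2025: real = 8167.9/1.809 = 4515.15; growth vs 2024 (4023.96) = 12.21%.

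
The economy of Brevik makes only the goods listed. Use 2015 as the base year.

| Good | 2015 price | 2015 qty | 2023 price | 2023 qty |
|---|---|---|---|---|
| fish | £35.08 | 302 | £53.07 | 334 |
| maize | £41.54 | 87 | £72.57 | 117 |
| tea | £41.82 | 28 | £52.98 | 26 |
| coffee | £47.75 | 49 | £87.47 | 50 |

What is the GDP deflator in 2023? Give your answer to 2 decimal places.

159.42

Nominal GDP 2023 = 53.07·334 + 72.57·117 + 52.98·26 + 87.47·50 = 31967.05.
Real GDP 2023 (at 2015 prices) = 35.08·334 + 41.54·117 + 41.82·26 + 47.75·50 = 20051.72.
Deflator = Nominal/Real × 100 = 31967.05/20051.72 × 100 = 159.423.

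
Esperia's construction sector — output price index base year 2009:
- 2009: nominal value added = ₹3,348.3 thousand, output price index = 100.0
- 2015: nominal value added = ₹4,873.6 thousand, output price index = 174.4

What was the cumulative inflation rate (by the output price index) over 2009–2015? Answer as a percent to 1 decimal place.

Price-level change = 174.4 / 100.0 − 1 = 0.7440.

74.4%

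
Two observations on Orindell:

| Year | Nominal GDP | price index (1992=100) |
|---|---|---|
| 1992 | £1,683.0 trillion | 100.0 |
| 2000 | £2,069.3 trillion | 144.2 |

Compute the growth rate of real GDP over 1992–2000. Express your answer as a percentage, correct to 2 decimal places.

Deflate each year: 1992 → 1683.0/1.000 = 1683.00; 2000 → 2069.3/1.442 = 1435.02.
So real GDP changed by 1435.02/1683.00 − 1 = -0.1473, i.e. -14.73%.

-14.73%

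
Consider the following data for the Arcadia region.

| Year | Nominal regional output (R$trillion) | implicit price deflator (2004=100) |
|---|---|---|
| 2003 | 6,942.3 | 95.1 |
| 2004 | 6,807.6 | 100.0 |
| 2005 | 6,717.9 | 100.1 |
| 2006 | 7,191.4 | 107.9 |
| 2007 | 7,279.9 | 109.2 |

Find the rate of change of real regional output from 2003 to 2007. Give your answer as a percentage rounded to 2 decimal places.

Real regional output 2003 = 6942.3/0.951 = 7300.00.
Real regional output 2007 = 7279.9/1.092 = 6666.58.
Change = 6666.58/7300.00 − 1 = -0.0868.

-8.68%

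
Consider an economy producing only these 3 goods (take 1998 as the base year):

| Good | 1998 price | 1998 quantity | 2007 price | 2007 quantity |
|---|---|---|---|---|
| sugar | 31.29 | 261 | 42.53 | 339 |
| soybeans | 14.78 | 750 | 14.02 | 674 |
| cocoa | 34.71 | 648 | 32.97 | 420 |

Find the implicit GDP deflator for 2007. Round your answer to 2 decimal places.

107.30

Nominal GDP 2007 = 42.53·339 + 14.02·674 + 32.97·420 = 37714.55.
Real GDP 2007 (at 1998 prices) = 31.29·339 + 14.78·674 + 34.71·420 = 35147.23.
Deflator = Nominal/Real × 100 = 37714.55/35147.23 × 100 = 107.304.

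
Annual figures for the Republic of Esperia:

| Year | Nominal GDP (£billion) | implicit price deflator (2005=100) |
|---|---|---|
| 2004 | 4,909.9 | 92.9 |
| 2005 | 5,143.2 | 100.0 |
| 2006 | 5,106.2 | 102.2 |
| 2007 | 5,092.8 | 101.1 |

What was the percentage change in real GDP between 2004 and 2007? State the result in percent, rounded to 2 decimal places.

-4.69%

Real GDP 2004 = 4909.9/0.929 = 5285.15.
Real GDP 2007 = 5092.8/1.011 = 5037.39.
Change = 5037.39/5285.15 − 1 = -0.0469.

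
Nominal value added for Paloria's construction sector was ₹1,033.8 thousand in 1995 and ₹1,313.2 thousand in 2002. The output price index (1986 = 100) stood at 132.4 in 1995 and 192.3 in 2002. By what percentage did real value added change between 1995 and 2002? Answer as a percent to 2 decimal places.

-12.54%

Deflate each year: 1995 → 1033.8/1.324 = 780.82; 2002 → 1313.2/1.923 = 682.89.
So real value added changed by 682.89/780.82 − 1 = -0.1254, i.e. -12.54%.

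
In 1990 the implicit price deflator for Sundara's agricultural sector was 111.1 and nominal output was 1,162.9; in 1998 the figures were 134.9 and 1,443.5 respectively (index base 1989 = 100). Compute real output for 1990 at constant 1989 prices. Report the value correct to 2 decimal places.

1,046.71

Real output = Nominal / (implicit price deflator/100) = 1162.9 / 1.111 = 1046.71.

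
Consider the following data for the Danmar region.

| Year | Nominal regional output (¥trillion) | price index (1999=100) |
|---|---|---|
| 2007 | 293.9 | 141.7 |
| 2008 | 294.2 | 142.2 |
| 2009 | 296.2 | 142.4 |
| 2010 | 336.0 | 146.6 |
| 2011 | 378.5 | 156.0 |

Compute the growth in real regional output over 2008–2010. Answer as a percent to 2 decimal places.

10.78%

Real regional output 2008 = 294.2/1.422 = 206.89.
Real regional output 2010 = 336.0/1.466 = 229.20.
Change = 229.20/206.89 − 1 = 0.1078.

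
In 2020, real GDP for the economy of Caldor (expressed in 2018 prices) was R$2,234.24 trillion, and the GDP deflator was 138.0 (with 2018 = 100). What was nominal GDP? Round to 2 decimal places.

Nominal GDP = Real × (GDP deflator/100) = 2234.24 × 1.380 = 3083.25.

R$3,083.25 trillion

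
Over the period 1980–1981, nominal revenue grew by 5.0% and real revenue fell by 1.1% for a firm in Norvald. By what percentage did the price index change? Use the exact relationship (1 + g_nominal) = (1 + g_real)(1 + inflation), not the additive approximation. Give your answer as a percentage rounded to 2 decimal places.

6.17%

(1 + g_nom) = (1 + g_real)(1 + π), so π = 1.0500 / 0.9890 − 1 = 0.06168.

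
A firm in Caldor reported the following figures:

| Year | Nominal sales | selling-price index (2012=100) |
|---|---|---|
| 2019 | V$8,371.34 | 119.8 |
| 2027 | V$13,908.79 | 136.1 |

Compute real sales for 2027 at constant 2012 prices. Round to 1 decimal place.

Real sales = Nominal / (selling-price index/100) = 13908.79 / 1.361 = 10219.54.

V$10,219.5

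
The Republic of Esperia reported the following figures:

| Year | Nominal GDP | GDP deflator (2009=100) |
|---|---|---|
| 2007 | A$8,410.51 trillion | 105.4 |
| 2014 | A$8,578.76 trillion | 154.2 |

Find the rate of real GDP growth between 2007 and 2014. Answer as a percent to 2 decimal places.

-30.28%

Real GDP 2007 = 8410.51 / 1.054 = 7979.61.
Real GDP 2014 = 8578.76 / 1.542 = 5563.40.
Real growth = 5563.40 / 7979.61 − 1 = -0.3028.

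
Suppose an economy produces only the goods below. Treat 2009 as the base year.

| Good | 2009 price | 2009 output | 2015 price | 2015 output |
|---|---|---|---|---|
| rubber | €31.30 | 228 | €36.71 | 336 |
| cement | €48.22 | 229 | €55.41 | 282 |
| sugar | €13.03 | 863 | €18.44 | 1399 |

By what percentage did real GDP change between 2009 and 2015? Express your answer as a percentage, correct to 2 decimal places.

Real GDP 2009 = Nominal GDP 2009 = 31.30·228 + 48.22·229 + 13.03·863 = 29423.67.
Real GDP 2015 (at 2009 prices) = 31.30·336 + 48.22·282 + 13.03·1399 = 42343.81.
Real growth = 42343.81/29423.67 − 1 = 0.4391.

43.91%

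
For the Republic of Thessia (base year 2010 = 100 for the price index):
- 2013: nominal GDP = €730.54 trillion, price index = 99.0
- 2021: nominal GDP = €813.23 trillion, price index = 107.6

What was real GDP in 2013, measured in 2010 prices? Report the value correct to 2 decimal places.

€737.92 trillion

Real GDP = Nominal / (price index/100) = 730.54 / 0.990 = 737.92.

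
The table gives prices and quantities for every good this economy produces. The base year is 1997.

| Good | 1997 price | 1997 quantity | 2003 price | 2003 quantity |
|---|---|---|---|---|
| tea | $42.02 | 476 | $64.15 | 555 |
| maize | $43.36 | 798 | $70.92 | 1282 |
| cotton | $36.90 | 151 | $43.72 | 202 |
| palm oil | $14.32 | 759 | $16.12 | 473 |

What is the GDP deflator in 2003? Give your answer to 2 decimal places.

Nominal GDP 2003 = 64.15·555 + 70.92·1282 + 43.72·202 + 16.12·473 = 142978.89.
Real GDP 2003 (at 1997 prices) = 42.02·555 + 43.36·1282 + 36.90·202 + 14.32·473 = 93135.78.
Deflator = Nominal/Real × 100 = 142978.89/93135.78 × 100 = 153.517.

153.52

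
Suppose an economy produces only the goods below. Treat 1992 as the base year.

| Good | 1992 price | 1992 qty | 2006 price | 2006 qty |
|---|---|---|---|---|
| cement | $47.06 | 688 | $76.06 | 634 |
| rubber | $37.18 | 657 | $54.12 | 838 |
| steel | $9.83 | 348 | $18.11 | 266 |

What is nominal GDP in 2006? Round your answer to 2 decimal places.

$98391.86

Nominal GDP 2006 = Σ (p_2006 × q_2006) = 76.06·634 + 54.12·838 + 18.11·266 = 98391.86.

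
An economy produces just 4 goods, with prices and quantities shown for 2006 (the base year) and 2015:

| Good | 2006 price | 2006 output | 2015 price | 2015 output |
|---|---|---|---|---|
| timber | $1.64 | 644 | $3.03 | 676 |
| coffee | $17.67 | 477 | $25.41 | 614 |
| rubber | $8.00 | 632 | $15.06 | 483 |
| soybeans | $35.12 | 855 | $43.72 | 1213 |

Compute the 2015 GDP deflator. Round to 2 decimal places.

Nominal GDP 2015 = 3.03·676 + 25.41·614 + 15.06·483 + 43.72·1213 = 77956.36.
Real GDP 2015 (at 2006 prices) = 1.64·676 + 17.67·614 + 8.00·483 + 35.12·1213 = 58422.58.
Deflator = Nominal/Real × 100 = 77956.36/58422.58 × 100 = 133.435.

133.44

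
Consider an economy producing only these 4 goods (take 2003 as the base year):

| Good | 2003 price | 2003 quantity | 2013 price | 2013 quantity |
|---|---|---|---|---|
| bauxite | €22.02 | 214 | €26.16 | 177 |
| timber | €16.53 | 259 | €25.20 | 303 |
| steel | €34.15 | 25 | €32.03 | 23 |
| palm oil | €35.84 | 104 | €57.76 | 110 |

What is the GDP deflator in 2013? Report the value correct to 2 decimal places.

Nominal GDP 2013 = 26.16·177 + 25.20·303 + 32.03·23 + 57.76·110 = 19356.21.
Real GDP 2013 (at 2003 prices) = 22.02·177 + 16.53·303 + 34.15·23 + 35.84·110 = 13633.98.
Deflator = Nominal/Real × 100 = 19356.21/13633.98 × 100 = 141.970.

141.97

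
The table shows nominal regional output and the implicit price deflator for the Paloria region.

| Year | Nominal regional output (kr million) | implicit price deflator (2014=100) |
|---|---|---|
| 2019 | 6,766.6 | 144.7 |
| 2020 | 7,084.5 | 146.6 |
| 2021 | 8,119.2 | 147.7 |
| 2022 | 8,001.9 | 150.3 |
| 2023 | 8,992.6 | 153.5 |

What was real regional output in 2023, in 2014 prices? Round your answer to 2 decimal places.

kr 5,858.37 million

Real regional output 2023 = 8992.6 / 1.535 = 5858.37.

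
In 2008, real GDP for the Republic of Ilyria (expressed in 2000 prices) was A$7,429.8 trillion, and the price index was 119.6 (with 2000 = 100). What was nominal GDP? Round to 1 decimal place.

A$8,886.0 trillion

Nominal GDP = Real × (price index/100) = 7429.8 × 1.196 = 8886.04.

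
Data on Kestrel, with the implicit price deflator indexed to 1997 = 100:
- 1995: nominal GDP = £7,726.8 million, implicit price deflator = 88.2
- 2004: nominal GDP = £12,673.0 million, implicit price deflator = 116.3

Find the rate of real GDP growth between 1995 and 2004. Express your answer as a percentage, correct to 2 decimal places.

Deflate each year: 1995 → 7726.8/0.882 = 8760.54; 2004 → 12673.0/1.163 = 10896.82.
So real GDP changed by 10896.82/8760.54 − 1 = 0.2439, i.e. 24.39%.

24.39%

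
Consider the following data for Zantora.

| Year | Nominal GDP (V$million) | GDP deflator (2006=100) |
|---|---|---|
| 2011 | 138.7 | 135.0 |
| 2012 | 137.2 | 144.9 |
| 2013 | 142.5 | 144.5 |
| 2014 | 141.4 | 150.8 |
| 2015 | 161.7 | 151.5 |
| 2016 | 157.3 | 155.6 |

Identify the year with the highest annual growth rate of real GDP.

2015

2012: real = 137.2/1.449 = 94.69; growth vs 2011 (102.74) = -7.84%.
2013: real = 142.5/1.445 = 98.62; growth vs 2012 (94.69) = 4.15%.
2014: real = 141.4/1.508 = 93.77; growth vs 2013 (98.62) = -4.92%.
2015: real = 161.7/1.515 = 106.73; growth vs 2014 (93.77) = 13.82%.
2016: real = 157.3/1.556 = 101.09; growth vs 2015 (106.73) = -5.28%.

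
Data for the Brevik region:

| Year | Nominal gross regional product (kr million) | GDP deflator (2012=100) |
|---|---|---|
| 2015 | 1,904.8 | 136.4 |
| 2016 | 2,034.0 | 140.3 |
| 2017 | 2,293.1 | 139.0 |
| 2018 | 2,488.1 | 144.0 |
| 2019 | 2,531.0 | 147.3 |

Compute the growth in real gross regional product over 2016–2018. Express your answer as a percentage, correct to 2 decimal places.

19.18%

Real gross regional product 2016 = 2034.0/1.403 = 1449.75.
Real gross regional product 2018 = 2488.1/1.440 = 1727.85.
Change = 1727.85/1449.75 − 1 = 0.1918.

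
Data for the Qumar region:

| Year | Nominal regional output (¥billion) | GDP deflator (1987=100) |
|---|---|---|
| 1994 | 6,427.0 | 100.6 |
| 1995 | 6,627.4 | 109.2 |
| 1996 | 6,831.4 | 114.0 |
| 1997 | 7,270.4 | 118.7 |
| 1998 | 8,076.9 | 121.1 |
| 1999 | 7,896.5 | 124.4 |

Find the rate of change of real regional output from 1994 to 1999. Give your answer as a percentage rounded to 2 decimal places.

-0.64%

Real regional output 1994 = 6427.0/1.006 = 6388.67.
Real regional output 1999 = 7896.5/1.244 = 6347.67.
Change = 6347.67/6388.67 − 1 = -0.0064.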